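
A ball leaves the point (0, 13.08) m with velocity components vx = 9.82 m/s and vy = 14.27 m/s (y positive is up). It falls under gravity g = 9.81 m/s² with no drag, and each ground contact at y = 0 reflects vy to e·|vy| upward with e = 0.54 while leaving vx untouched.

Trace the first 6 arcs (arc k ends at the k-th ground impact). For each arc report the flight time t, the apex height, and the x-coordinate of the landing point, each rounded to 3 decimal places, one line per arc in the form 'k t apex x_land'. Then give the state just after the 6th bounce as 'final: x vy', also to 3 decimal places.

Arc 1: start y=13.080, vy=14.270 → t=3.642, apex=23.459, x_land=35.760, impact vy=-21.454
  bounce: vy ← 0.54·21.454 = 11.585
Arc 2: start y=0.000, vy=11.585 → t=2.362, apex=6.841, x_land=58.954, impact vy=-11.585
  bounce: vy ← 0.54·11.585 = 6.256
Arc 3: start y=0.000, vy=6.256 → t=1.275, apex=1.995, x_land=71.478, impact vy=-6.256
  bounce: vy ← 0.54·6.256 = 3.378
Arc 4: start y=0.000, vy=3.378 → t=0.689, apex=0.582, x_land=78.242, impact vy=-3.378
  bounce: vy ← 0.54·3.378 = 1.824
Arc 5: start y=0.000, vy=1.824 → t=0.372, apex=0.170, x_land=81.894, impact vy=-1.824
  bounce: vy ← 0.54·1.824 = 0.985
Arc 6: start y=0.000, vy=0.985 → t=0.201, apex=0.049, x_land=83.866, impact vy=-0.985
  bounce: vy ← 0.54·0.985 = 0.532

1 3.642 23.459 35.760
2 2.362 6.841 58.954
3 1.275 1.995 71.478
4 0.689 0.582 78.242
5 0.372 0.170 81.894
6 0.201 0.049 83.866
final: 83.866 0.532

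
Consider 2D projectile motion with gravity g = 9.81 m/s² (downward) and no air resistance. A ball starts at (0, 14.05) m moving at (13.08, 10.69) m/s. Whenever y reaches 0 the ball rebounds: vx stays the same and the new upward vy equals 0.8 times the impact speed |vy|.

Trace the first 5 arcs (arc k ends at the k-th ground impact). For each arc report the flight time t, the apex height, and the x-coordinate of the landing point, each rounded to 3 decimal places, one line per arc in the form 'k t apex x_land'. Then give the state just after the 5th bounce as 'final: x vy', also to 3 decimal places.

Arc 1: start y=14.050, vy=10.690 → t=3.103, apex=19.874, x_land=40.582, impact vy=-19.747
  bounce: vy ← 0.8·19.747 = 15.797
Arc 2: start y=0.000, vy=15.797 → t=3.221, apex=12.720, x_land=82.709, impact vy=-15.797
  bounce: vy ← 0.8·15.797 = 12.638
Arc 3: start y=0.000, vy=12.638 → t=2.577, apex=8.141, x_land=116.410, impact vy=-12.638
  bounce: vy ← 0.8·12.638 = 10.110
Arc 4: start y=0.000, vy=10.110 → t=2.061, apex=5.210, x_land=143.371, impact vy=-10.110
  bounce: vy ← 0.8·10.110 = 8.088
Arc 5: start y=0.000, vy=8.088 → t=1.649, apex=3.334, x_land=164.940, impact vy=-8.088
  bounce: vy ← 0.8·8.088 = 6.471

1 3.103 19.874 40.582
2 3.221 12.720 82.709
3 2.577 8.141 116.410
4 2.061 5.210 143.371
5 1.649 3.334 164.940
final: 164.940 6.471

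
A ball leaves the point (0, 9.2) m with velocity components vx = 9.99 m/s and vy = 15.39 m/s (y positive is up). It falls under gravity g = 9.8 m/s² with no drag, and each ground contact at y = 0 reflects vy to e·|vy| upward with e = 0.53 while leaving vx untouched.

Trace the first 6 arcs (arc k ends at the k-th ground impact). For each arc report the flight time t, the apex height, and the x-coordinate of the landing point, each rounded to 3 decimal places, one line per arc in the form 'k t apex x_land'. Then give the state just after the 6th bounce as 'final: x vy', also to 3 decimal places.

Arc 1: start y=9.200, vy=15.390 → t=3.655, apex=21.284, x_land=36.509, impact vy=-20.425
  bounce: vy ← 0.53·20.425 = 10.825
Arc 2: start y=0.000, vy=10.825 → t=2.209, apex=5.979, x_land=58.579, impact vy=-10.825
  bounce: vy ← 0.53·10.825 = 5.737
Arc 3: start y=0.000, vy=5.737 → t=1.171, apex=1.679, x_land=70.276, impact vy=-5.737
  bounce: vy ← 0.53·5.737 = 3.041
Arc 4: start y=0.000, vy=3.041 → t=0.621, apex=0.472, x_land=76.476, impact vy=-3.041
  bounce: vy ← 0.53·3.041 = 1.612
Arc 5: start y=0.000, vy=1.612 → t=0.329, apex=0.133, x_land=79.761, impact vy=-1.612
  bounce: vy ← 0.53·1.612 = 0.854
Arc 6: start y=0.000, vy=0.854 → t=0.174, apex=0.037, x_land=81.503, impact vy=-0.854
  bounce: vy ← 0.53·0.854 = 0.453

1 3.655 21.284 36.509
2 2.209 5.979 58.579
3 1.171 1.679 70.276
4 0.621 0.472 76.476
5 0.329 0.133 79.761
6 0.174 0.037 81.503
final: 81.503 0.453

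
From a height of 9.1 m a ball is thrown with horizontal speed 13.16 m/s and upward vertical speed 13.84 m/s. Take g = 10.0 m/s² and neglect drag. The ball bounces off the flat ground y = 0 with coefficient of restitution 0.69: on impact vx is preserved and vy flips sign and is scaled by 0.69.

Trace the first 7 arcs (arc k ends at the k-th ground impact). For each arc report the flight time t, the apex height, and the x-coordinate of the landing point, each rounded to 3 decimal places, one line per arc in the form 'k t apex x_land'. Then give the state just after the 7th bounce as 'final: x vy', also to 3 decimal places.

1 3.317 18.677 43.648
2 2.667 8.892 78.748
3 1.840 4.234 102.967
4 1.270 2.016 119.678
5 0.876 0.960 131.209
6 0.605 0.457 139.165
7 0.417 0.218 144.655
final: 144.655 1.439

Arc 1: start y=9.100, vy=13.840 → t=3.317, apex=18.677, x_land=43.648, impact vy=-19.327
  bounce: vy ← 0.69·19.327 = 13.336
Arc 2: start y=0.000, vy=13.336 → t=2.667, apex=8.892, x_land=78.748, impact vy=-13.336
  bounce: vy ← 0.69·13.336 = 9.202
Arc 3: start y=0.000, vy=9.202 → t=1.840, apex=4.234, x_land=102.967, impact vy=-9.202
  bounce: vy ← 0.69·9.202 = 6.349
Arc 4: start y=0.000, vy=6.349 → t=1.270, apex=2.016, x_land=119.678, impact vy=-6.349
  bounce: vy ← 0.69·6.349 = 4.381
Arc 5: start y=0.000, vy=4.381 → t=0.876, apex=0.960, x_land=131.209, impact vy=-4.381
  bounce: vy ← 0.69·4.381 = 3.023
Arc 6: start y=0.000, vy=3.023 → t=0.605, apex=0.457, x_land=139.165, impact vy=-3.023
  bounce: vy ← 0.69·3.023 = 2.086
Arc 7: start y=0.000, vy=2.086 → t=0.417, apex=0.218, x_land=144.655, impact vy=-2.086
  bounce: vy ← 0.69·2.086 = 1.439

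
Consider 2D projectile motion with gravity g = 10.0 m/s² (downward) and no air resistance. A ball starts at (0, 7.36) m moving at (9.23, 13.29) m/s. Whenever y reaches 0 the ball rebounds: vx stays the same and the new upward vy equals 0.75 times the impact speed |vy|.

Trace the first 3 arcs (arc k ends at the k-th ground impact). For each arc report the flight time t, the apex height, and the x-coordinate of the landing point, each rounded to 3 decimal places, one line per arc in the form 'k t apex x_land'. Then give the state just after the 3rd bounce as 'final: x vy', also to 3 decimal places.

Arc 1: start y=7.360, vy=13.290 → t=3.129, apex=16.191, x_land=28.876, impact vy=-17.995
  bounce: vy ← 0.75·17.995 = 13.496
Arc 2: start y=0.000, vy=13.496 → t=2.699, apex=9.108, x_land=53.790, impact vy=-13.496
  bounce: vy ← 0.75·13.496 = 10.122
Arc 3: start y=0.000, vy=10.122 → t=2.024, apex=5.123, x_land=72.476, impact vy=-10.122
  bounce: vy ← 0.75·10.122 = 7.592

1 3.129 16.191 28.876
2 2.699 9.108 53.790
3 2.024 5.123 72.476
final: 72.476 7.592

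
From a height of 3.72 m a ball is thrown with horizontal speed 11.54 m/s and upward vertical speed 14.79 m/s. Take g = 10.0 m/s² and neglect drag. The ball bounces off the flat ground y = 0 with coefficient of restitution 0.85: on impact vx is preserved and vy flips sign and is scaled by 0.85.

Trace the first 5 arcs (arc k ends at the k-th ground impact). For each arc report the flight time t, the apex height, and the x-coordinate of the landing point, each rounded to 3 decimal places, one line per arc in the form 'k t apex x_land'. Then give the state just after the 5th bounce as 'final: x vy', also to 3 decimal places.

Arc 1: start y=3.720, vy=14.790 → t=3.191, apex=14.657, x_land=36.826, impact vy=-17.121
  bounce: vy ← 0.85·17.121 = 14.553
Arc 2: start y=0.000, vy=14.553 → t=2.911, apex=10.590, x_land=70.415, impact vy=-14.553
  bounce: vy ← 0.85·14.553 = 12.370
Arc 3: start y=0.000, vy=12.370 → t=2.474, apex=7.651, x_land=98.965, impact vy=-12.370
  bounce: vy ← 0.85·12.370 = 10.515
Arc 4: start y=0.000, vy=10.515 → t=2.103, apex=5.528, x_land=123.233, impact vy=-10.515
  bounce: vy ← 0.85·10.515 = 8.938
Arc 5: start y=0.000, vy=8.938 → t=1.788, apex=3.994, x_land=143.861, impact vy=-8.938
  bounce: vy ← 0.85·8.938 = 7.597

1 3.191 14.657 36.826
2 2.911 10.590 70.415
3 2.474 7.651 98.965
4 2.103 5.528 123.233
5 1.788 3.994 143.861
final: 143.861 7.597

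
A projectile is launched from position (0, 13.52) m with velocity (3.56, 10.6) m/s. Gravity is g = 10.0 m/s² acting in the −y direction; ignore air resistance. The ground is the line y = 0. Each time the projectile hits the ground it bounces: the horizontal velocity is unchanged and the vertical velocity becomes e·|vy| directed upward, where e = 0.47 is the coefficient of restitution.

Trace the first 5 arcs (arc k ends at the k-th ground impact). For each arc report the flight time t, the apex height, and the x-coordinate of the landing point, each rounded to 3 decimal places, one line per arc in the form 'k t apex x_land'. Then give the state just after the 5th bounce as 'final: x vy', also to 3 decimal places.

1 3.016 19.138 10.738
2 1.839 4.228 17.285
3 0.864 0.934 20.363
4 0.406 0.206 21.809
5 0.191 0.046 22.488
final: 22.488 0.449

Arc 1: start y=13.520, vy=10.600 → t=3.016, apex=19.138, x_land=10.738, impact vy=-19.564
  bounce: vy ← 0.47·19.564 = 9.195
Arc 2: start y=0.000, vy=9.195 → t=1.839, apex=4.228, x_land=17.285, impact vy=-9.195
  bounce: vy ← 0.47·9.195 = 4.322
Arc 3: start y=0.000, vy=4.322 → t=0.864, apex=0.934, x_land=20.363, impact vy=-4.322
  bounce: vy ← 0.47·4.322 = 2.031
Arc 4: start y=0.000, vy=2.031 → t=0.406, apex=0.206, x_land=21.809, impact vy=-2.031
  bounce: vy ← 0.47·2.031 = 0.955
Arc 5: start y=0.000, vy=0.955 → t=0.191, apex=0.046, x_land=22.488, impact vy=-0.955
  bounce: vy ← 0.47·0.955 = 0.449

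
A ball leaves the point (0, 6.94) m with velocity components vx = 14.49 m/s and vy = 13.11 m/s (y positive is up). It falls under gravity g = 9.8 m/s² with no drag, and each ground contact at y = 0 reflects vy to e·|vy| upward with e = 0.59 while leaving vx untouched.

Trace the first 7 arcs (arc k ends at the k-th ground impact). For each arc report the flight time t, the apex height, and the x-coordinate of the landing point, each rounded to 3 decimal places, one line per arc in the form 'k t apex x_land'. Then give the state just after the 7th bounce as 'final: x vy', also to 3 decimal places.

Arc 1: start y=6.940, vy=13.110 → t=3.128, apex=15.709, x_land=45.329, impact vy=-17.547
  bounce: vy ← 0.59·17.547 = 10.353
Arc 2: start y=0.000, vy=10.353 → t=2.113, apex=5.468, x_land=75.943, impact vy=-10.353
  bounce: vy ← 0.59·10.353 = 6.108
Arc 3: start y=0.000, vy=6.108 → t=1.247, apex=1.904, x_land=94.005, impact vy=-6.108
  bounce: vy ← 0.59·6.108 = 3.604
Arc 4: start y=0.000, vy=3.604 → t=0.735, apex=0.663, x_land=104.662, impact vy=-3.604
  bounce: vy ← 0.59·3.604 = 2.126
Arc 5: start y=0.000, vy=2.126 → t=0.434, apex=0.231, x_land=110.950, impact vy=-2.126
  bounce: vy ← 0.59·2.126 = 1.254
Arc 6: start y=0.000, vy=1.254 → t=0.256, apex=0.080, x_land=114.660, impact vy=-1.254
  bounce: vy ← 0.59·1.254 = 0.740
Arc 7: start y=0.000, vy=0.740 → t=0.151, apex=0.028, x_land=116.848, impact vy=-0.740
  bounce: vy ← 0.59·0.740 = 0.437

1 3.128 15.709 45.329
2 2.113 5.468 75.943
3 1.247 1.904 94.005
4 0.735 0.663 104.662
5 0.434 0.231 110.950
6 0.256 0.080 114.660
7 0.151 0.028 116.848
final: 116.848 0.437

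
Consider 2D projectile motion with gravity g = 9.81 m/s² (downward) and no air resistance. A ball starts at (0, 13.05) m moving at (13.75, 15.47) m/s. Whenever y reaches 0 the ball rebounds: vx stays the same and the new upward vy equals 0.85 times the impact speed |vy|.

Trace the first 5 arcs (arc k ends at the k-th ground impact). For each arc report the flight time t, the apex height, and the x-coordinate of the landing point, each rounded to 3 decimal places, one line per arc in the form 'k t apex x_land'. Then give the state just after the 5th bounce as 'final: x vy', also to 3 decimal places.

Arc 1: start y=13.050, vy=15.470 → t=3.846, apex=25.248, x_land=52.879, impact vy=-22.257
  bounce: vy ← 0.85·22.257 = 18.918
Arc 2: start y=0.000, vy=18.918 → t=3.857, apex=18.242, x_land=105.912, impact vy=-18.918
  bounce: vy ← 0.85·18.918 = 16.080
Arc 3: start y=0.000, vy=16.080 → t=3.278, apex=13.180, x_land=150.989, impact vy=-16.080
  bounce: vy ← 0.85·16.080 = 13.668
Arc 4: start y=0.000, vy=13.668 → t=2.787, apex=9.522, x_land=189.306, impact vy=-13.668
  bounce: vy ← 0.85·13.668 = 11.618
Arc 5: start y=0.000, vy=11.618 → t=2.369, apex=6.880, x_land=221.874, impact vy=-11.618
  bounce: vy ← 0.85·11.618 = 9.875

1 3.846 25.248 52.879
2 3.857 18.242 105.912
3 3.278 13.180 150.989
4 2.787 9.522 189.306
5 2.369 6.880 221.874
final: 221.874 9.875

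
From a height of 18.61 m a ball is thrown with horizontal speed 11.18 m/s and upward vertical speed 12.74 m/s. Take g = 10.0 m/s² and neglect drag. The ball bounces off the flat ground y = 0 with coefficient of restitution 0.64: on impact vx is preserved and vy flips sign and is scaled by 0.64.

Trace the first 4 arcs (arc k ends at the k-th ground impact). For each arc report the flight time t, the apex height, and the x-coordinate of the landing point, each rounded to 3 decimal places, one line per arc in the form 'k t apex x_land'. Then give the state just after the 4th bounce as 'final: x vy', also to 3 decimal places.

1 3.586 26.725 40.091
2 2.959 10.947 73.176
3 1.894 4.484 94.350
4 1.212 1.837 107.901
final: 107.901 3.879

Arc 1: start y=18.610, vy=12.740 → t=3.586, apex=26.725, x_land=40.091, impact vy=-23.119
  bounce: vy ← 0.64·23.119 = 14.796
Arc 2: start y=0.000, vy=14.796 → t=2.959, apex=10.947, x_land=73.176, impact vy=-14.796
  bounce: vy ← 0.64·14.796 = 9.470
Arc 3: start y=0.000, vy=9.470 → t=1.894, apex=4.484, x_land=94.350, impact vy=-9.470
  bounce: vy ← 0.64·9.470 = 6.061
Arc 4: start y=0.000, vy=6.061 → t=1.212, apex=1.837, x_land=107.901, impact vy=-6.061
  bounce: vy ← 0.64·6.061 = 3.879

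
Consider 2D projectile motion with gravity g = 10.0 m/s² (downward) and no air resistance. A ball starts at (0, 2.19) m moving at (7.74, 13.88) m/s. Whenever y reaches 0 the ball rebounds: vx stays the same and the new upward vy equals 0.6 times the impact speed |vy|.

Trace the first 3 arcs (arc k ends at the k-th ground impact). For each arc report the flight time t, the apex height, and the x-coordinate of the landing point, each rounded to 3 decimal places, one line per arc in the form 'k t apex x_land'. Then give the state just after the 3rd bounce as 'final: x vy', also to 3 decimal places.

Arc 1: start y=2.190, vy=13.880 → t=2.926, apex=11.823, x_land=22.645, impact vy=-15.377
  bounce: vy ← 0.6·15.377 = 9.226
Arc 2: start y=0.000, vy=9.226 → t=1.845, apex=4.256, x_land=36.927, impact vy=-9.226
  bounce: vy ← 0.6·9.226 = 5.536
Arc 3: start y=0.000, vy=5.536 → t=1.107, apex=1.532, x_land=45.497, impact vy=-5.536
  bounce: vy ← 0.6·5.536 = 3.321

1 2.926 11.823 22.645
2 1.845 4.256 36.927
3 1.107 1.532 45.497
final: 45.497 3.321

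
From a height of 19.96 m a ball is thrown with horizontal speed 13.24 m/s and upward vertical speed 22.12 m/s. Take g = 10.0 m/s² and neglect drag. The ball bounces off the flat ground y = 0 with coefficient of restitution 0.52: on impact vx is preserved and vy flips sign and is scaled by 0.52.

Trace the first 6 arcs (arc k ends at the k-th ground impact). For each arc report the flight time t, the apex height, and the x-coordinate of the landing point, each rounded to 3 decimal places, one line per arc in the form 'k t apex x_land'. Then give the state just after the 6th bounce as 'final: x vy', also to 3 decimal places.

1 5.193 44.425 68.752
2 3.100 12.012 109.796
3 1.612 3.248 131.139
4 0.838 0.878 142.237
5 0.436 0.237 148.008
6 0.227 0.064 151.009
final: 151.009 0.589

Arc 1: start y=19.960, vy=22.120 → t=5.193, apex=44.425, x_land=68.752, impact vy=-29.808
  bounce: vy ← 0.52·29.808 = 15.500
Arc 2: start y=0.000, vy=15.500 → t=3.100, apex=12.012, x_land=109.796, impact vy=-15.500
  bounce: vy ← 0.52·15.500 = 8.060
Arc 3: start y=0.000, vy=8.060 → t=1.612, apex=3.248, x_land=131.139, impact vy=-8.060
  bounce: vy ← 0.52·8.060 = 4.191
Arc 4: start y=0.000, vy=4.191 → t=0.838, apex=0.878, x_land=142.237, impact vy=-4.191
  bounce: vy ← 0.52·4.191 = 2.179
Arc 5: start y=0.000, vy=2.179 → t=0.436, apex=0.237, x_land=148.008, impact vy=-2.179
  bounce: vy ← 0.52·2.179 = 1.133
Arc 6: start y=0.000, vy=1.133 → t=0.227, apex=0.064, x_land=151.009, impact vy=-1.133
  bounce: vy ← 0.52·1.133 = 0.589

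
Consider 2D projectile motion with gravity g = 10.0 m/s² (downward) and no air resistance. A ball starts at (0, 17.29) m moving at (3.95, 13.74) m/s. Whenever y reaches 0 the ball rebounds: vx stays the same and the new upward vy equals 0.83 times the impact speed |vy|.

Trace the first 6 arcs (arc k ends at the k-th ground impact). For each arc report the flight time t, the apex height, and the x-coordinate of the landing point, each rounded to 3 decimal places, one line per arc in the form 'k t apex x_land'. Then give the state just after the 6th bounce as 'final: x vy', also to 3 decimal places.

Arc 1: start y=17.290, vy=13.740 → t=3.686, apex=26.729, x_land=14.560, impact vy=-23.121
  bounce: vy ← 0.83·23.121 = 19.191
Arc 2: start y=0.000, vy=19.191 → t=3.838, apex=18.414, x_land=29.721, impact vy=-19.191
  bounce: vy ← 0.83·19.191 = 15.928
Arc 3: start y=0.000, vy=15.928 → t=3.186, apex=12.685, x_land=42.304, impact vy=-15.928
  bounce: vy ← 0.83·15.928 = 13.220
Arc 4: start y=0.000, vy=13.220 → t=2.644, apex=8.739, x_land=52.748, impact vy=-13.220
  bounce: vy ← 0.83·13.220 = 10.973
Arc 5: start y=0.000, vy=10.973 → t=2.195, apex=6.020, x_land=61.417, impact vy=-10.973
  bounce: vy ← 0.83·10.973 = 9.108
Arc 6: start y=0.000, vy=9.108 → t=1.822, apex=4.147, x_land=68.612, impact vy=-9.108
  bounce: vy ← 0.83·9.108 = 7.559

1 3.686 26.729 14.560
2 3.838 18.414 29.721
3 3.186 12.685 42.304
4 2.644 8.739 52.748
5 2.195 6.020 61.417
6 1.822 4.147 68.612
final: 68.612 7.559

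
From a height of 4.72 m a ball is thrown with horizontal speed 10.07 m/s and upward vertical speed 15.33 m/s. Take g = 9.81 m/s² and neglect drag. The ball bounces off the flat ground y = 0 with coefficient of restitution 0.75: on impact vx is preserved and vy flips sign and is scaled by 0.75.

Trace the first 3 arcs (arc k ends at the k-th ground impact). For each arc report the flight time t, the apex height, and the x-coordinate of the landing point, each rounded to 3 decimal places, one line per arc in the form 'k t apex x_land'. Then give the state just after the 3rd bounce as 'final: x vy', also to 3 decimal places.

1 3.408 16.698 34.316
2 2.768 9.393 62.186
3 2.076 5.283 83.088
final: 83.088 7.636

Arc 1: start y=4.720, vy=15.330 → t=3.408, apex=16.698, x_land=34.316, impact vy=-18.100
  bounce: vy ← 0.75·18.100 = 13.575
Arc 2: start y=0.000, vy=13.575 → t=2.768, apex=9.393, x_land=62.186, impact vy=-13.575
  bounce: vy ← 0.75·13.575 = 10.181
Arc 3: start y=0.000, vy=10.181 → t=2.076, apex=5.283, x_land=83.088, impact vy=-10.181
  bounce: vy ← 0.75·10.181 = 7.636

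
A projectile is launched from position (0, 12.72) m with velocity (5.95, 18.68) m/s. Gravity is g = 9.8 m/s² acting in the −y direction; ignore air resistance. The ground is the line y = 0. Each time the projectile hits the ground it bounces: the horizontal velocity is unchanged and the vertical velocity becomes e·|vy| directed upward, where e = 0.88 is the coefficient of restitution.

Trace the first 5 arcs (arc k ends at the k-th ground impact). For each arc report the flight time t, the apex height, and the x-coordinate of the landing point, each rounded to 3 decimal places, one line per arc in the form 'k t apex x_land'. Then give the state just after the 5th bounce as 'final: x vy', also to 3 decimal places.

1 4.402 30.523 26.192
2 4.393 23.637 52.328
3 3.866 18.305 75.328
4 3.402 14.175 95.568
5 2.993 10.977 113.380
final: 113.380 12.908

Arc 1: start y=12.720, vy=18.680 → t=4.402, apex=30.523, x_land=26.192, impact vy=-24.459
  bounce: vy ← 0.88·24.459 = 21.524
Arc 2: start y=0.000, vy=21.524 → t=4.393, apex=23.637, x_land=52.328, impact vy=-21.524
  bounce: vy ← 0.88·21.524 = 18.941
Arc 3: start y=0.000, vy=18.941 → t=3.866, apex=18.305, x_land=75.328, impact vy=-18.941
  bounce: vy ← 0.88·18.941 = 16.668
Arc 4: start y=0.000, vy=16.668 → t=3.402, apex=14.175, x_land=95.568, impact vy=-16.668
  bounce: vy ← 0.88·16.668 = 14.668
Arc 5: start y=0.000, vy=14.668 → t=2.993, apex=10.977, x_land=113.380, impact vy=-14.668
  bounce: vy ← 0.88·14.668 = 12.908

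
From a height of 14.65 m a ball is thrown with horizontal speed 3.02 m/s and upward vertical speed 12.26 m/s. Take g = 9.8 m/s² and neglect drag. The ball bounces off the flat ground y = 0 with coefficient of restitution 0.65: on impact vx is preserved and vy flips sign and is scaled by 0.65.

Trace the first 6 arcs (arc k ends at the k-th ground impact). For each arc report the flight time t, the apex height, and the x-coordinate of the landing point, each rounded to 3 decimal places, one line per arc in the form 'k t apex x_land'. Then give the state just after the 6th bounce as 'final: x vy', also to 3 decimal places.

1 3.385 22.319 10.223
2 2.774 9.430 18.602
3 1.803 3.984 24.049
4 1.172 1.683 27.589
5 0.762 0.711 29.890
6 0.495 0.300 31.385
final: 31.385 1.577

Arc 1: start y=14.650, vy=12.260 → t=3.385, apex=22.319, x_land=10.223, impact vy=-20.915
  bounce: vy ← 0.65·20.915 = 13.595
Arc 2: start y=0.000, vy=13.595 → t=2.774, apex=9.430, x_land=18.602, impact vy=-13.595
  bounce: vy ← 0.65·13.595 = 8.837
Arc 3: start y=0.000, vy=8.837 → t=1.803, apex=3.984, x_land=24.049, impact vy=-8.837
  bounce: vy ← 0.65·8.837 = 5.744
Arc 4: start y=0.000, vy=5.744 → t=1.172, apex=1.683, x_land=27.589, impact vy=-5.744
  bounce: vy ← 0.65·5.744 = 3.734
Arc 5: start y=0.000, vy=3.734 → t=0.762, apex=0.711, x_land=29.890, impact vy=-3.734
  bounce: vy ← 0.65·3.734 = 2.427
Arc 6: start y=0.000, vy=2.427 → t=0.495, apex=0.300, x_land=31.385, impact vy=-2.427
  bounce: vy ← 0.65·2.427 = 1.577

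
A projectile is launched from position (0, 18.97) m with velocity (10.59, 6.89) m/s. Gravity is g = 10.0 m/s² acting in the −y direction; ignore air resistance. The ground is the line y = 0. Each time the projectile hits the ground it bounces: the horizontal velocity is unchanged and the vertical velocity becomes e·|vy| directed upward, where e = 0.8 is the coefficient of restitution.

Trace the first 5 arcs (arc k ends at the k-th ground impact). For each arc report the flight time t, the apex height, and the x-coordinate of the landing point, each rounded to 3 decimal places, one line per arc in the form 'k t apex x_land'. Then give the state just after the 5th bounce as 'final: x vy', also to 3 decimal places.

Arc 1: start y=18.970, vy=6.890 → t=2.755, apex=21.344, x_land=29.176, impact vy=-20.661
  bounce: vy ← 0.8·20.661 = 16.529
Arc 2: start y=0.000, vy=16.529 → t=3.306, apex=13.660, x_land=64.184, impact vy=-16.529
  bounce: vy ← 0.8·16.529 = 13.223
Arc 3: start y=0.000, vy=13.223 → t=2.645, apex=8.742, x_land=92.190, impact vy=-13.223
  bounce: vy ← 0.8·13.223 = 10.578
Arc 4: start y=0.000, vy=10.578 → t=2.116, apex=5.595, x_land=114.595, impact vy=-10.578
  bounce: vy ← 0.8·10.578 = 8.463
Arc 5: start y=0.000, vy=8.463 → t=1.693, apex=3.581, x_land=132.519, impact vy=-8.463
  bounce: vy ← 0.8·8.463 = 6.770

1 2.755 21.344 29.176
2 3.306 13.660 64.184
3 2.645 8.742 92.190
4 2.116 5.595 114.595
5 1.693 3.581 132.519
final: 132.519 6.770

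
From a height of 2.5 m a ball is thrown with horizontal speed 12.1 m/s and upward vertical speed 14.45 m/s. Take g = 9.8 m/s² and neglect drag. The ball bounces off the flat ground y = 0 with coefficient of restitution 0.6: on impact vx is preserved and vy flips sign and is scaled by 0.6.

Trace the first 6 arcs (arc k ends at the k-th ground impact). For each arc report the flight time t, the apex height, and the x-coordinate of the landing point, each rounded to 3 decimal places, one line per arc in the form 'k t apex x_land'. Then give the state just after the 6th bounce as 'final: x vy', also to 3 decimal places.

1 3.113 13.153 37.666
2 1.966 4.735 61.455
3 1.180 1.705 75.729
4 0.708 0.614 84.293
5 0.425 0.221 89.432
6 0.255 0.080 92.515
final: 92.515 0.749

Arc 1: start y=2.500, vy=14.450 → t=3.113, apex=13.153, x_land=37.666, impact vy=-16.056
  bounce: vy ← 0.6·16.056 = 9.634
Arc 2: start y=0.000, vy=9.634 → t=1.966, apex=4.735, x_land=61.455, impact vy=-9.634
  bounce: vy ← 0.6·9.634 = 5.780
Arc 3: start y=0.000, vy=5.780 → t=1.180, apex=1.705, x_land=75.729, impact vy=-5.780
  bounce: vy ← 0.6·5.780 = 3.468
Arc 4: start y=0.000, vy=3.468 → t=0.708, apex=0.614, x_land=84.293, impact vy=-3.468
  bounce: vy ← 0.6·3.468 = 2.081
Arc 5: start y=0.000, vy=2.081 → t=0.425, apex=0.221, x_land=89.432, impact vy=-2.081
  bounce: vy ← 0.6·2.081 = 1.249
Arc 6: start y=0.000, vy=1.249 → t=0.255, apex=0.080, x_land=92.515, impact vy=-1.249
  bounce: vy ← 0.6·1.249 = 0.749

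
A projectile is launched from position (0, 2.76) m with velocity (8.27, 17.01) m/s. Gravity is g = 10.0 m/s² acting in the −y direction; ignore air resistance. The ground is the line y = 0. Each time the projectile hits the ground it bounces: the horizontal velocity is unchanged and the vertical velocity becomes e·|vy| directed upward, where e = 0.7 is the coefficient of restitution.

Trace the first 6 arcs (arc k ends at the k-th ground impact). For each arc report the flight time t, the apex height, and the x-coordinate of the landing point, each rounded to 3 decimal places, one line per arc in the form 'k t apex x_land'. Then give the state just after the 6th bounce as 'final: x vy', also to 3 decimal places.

1 3.557 17.227 29.418
2 2.599 8.441 50.909
3 1.819 4.136 65.952
4 1.273 2.027 76.483
5 0.891 0.993 83.854
6 0.624 0.487 89.014
final: 89.014 2.184

Arc 1: start y=2.760, vy=17.010 → t=3.557, apex=17.227, x_land=29.418, impact vy=-18.562
  bounce: vy ← 0.7·18.562 = 12.993
Arc 2: start y=0.000, vy=12.993 → t=2.599, apex=8.441, x_land=50.909, impact vy=-12.993
  bounce: vy ← 0.7·12.993 = 9.095
Arc 3: start y=0.000, vy=9.095 → t=1.819, apex=4.136, x_land=65.952, impact vy=-9.095
  bounce: vy ← 0.7·9.095 = 6.367
Arc 4: start y=0.000, vy=6.367 → t=1.273, apex=2.027, x_land=76.483, impact vy=-6.367
  bounce: vy ← 0.7·6.367 = 4.457
Arc 5: start y=0.000, vy=4.457 → t=0.891, apex=0.993, x_land=83.854, impact vy=-4.457
  bounce: vy ← 0.7·4.457 = 3.120
Arc 6: start y=0.000, vy=3.120 → t=0.624, apex=0.487, x_land=89.014, impact vy=-3.120
  bounce: vy ← 0.7·3.120 = 2.184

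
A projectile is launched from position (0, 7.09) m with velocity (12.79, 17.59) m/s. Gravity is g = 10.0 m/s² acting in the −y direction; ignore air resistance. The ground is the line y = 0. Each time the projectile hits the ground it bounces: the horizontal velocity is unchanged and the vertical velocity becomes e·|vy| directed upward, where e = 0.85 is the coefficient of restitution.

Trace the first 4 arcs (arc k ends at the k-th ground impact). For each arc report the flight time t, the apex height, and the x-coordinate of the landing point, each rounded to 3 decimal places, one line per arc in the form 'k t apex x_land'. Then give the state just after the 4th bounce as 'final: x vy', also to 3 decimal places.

Arc 1: start y=7.090, vy=17.590 → t=3.883, apex=22.560, x_land=49.666, impact vy=-21.242
  bounce: vy ← 0.85·21.242 = 18.055
Arc 2: start y=0.000, vy=18.055 → t=3.611, apex=16.300, x_land=95.851, impact vy=-18.055
  bounce: vy ← 0.85·18.055 = 15.347
Arc 3: start y=0.000, vy=15.347 → t=3.069, apex=11.777, x_land=135.109, impact vy=-15.347
  bounce: vy ← 0.85·15.347 = 13.045
Arc 4: start y=0.000, vy=13.045 → t=2.609, apex=8.509, x_land=168.479, impact vy=-13.045
  bounce: vy ← 0.85·13.045 = 11.088

1 3.883 22.560 49.666
2 3.611 16.300 95.851
3 3.069 11.777 135.109
4 2.609 8.509 168.479
final: 168.479 11.088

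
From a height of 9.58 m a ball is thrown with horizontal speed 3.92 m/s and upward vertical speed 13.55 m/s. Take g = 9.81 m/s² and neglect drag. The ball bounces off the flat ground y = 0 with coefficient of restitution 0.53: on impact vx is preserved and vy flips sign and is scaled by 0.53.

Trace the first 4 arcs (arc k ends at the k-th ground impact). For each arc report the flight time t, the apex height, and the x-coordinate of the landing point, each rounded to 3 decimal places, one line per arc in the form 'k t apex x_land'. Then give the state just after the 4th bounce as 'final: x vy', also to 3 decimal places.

1 3.346 18.938 13.117
2 2.083 5.320 21.282
3 1.104 1.494 25.609
4 0.585 0.420 27.902
final: 27.902 1.521

Arc 1: start y=9.580, vy=13.550 → t=3.346, apex=18.938, x_land=13.117, impact vy=-19.276
  bounce: vy ← 0.53·19.276 = 10.216
Arc 2: start y=0.000, vy=10.216 → t=2.083, apex=5.320, x_land=21.282, impact vy=-10.216
  bounce: vy ← 0.53·10.216 = 5.415
Arc 3: start y=0.000, vy=5.415 → t=1.104, apex=1.494, x_land=25.609, impact vy=-5.415
  bounce: vy ← 0.53·5.415 = 2.870
Arc 4: start y=0.000, vy=2.870 → t=0.585, apex=0.420, x_land=27.902, impact vy=-2.870
  bounce: vy ← 0.53·2.870 = 1.521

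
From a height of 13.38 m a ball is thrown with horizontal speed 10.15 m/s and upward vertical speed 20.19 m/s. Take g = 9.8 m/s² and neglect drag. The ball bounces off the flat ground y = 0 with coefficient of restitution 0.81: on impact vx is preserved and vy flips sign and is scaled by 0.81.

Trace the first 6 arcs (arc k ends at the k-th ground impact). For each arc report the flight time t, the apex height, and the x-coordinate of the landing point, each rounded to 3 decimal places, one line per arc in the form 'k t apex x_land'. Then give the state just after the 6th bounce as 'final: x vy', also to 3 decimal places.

1 4.701 34.178 47.718
2 4.278 22.424 91.144
3 3.466 14.712 126.320
4 2.807 9.653 154.812
5 2.274 6.333 177.890
6 1.842 4.155 196.584
final: 196.584 7.310

Arc 1: start y=13.380, vy=20.190 → t=4.701, apex=34.178, x_land=47.718, impact vy=-25.882
  bounce: vy ← 0.81·25.882 = 20.965
Arc 2: start y=0.000, vy=20.965 → t=4.278, apex=22.424, x_land=91.144, impact vy=-20.965
  bounce: vy ← 0.81·20.965 = 16.981
Arc 3: start y=0.000, vy=16.981 → t=3.466, apex=14.712, x_land=126.320, impact vy=-16.981
  bounce: vy ← 0.81·16.981 = 13.755
Arc 4: start y=0.000, vy=13.755 → t=2.807, apex=9.653, x_land=154.812, impact vy=-13.755
  bounce: vy ← 0.81·13.755 = 11.141
Arc 5: start y=0.000, vy=11.141 → t=2.274, apex=6.333, x_land=177.890, impact vy=-11.141
  bounce: vy ← 0.81·11.141 = 9.025
Arc 6: start y=0.000, vy=9.025 → t=1.842, apex=4.155, x_land=196.584, impact vy=-9.025
  bounce: vy ← 0.81·9.025 = 7.310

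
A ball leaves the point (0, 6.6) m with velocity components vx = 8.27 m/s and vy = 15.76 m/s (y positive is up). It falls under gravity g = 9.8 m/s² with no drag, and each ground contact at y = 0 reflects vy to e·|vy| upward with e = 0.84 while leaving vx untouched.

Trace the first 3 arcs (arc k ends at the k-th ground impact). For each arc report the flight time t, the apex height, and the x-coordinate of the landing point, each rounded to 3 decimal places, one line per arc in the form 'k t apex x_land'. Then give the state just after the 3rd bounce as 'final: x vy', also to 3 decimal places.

Arc 1: start y=6.600, vy=15.760 → t=3.591, apex=19.272, x_land=29.701, impact vy=-19.435
  bounce: vy ← 0.84·19.435 = 16.326
Arc 2: start y=0.000, vy=16.326 → t=3.332, apex=13.599, x_land=57.255, impact vy=-16.326
  bounce: vy ← 0.84·16.326 = 13.714
Arc 3: start y=0.000, vy=13.714 → t=2.799, apex=9.595, x_land=80.400, impact vy=-13.714
  bounce: vy ← 0.84·13.714 = 11.519

1 3.591 19.272 29.701
2 3.332 13.599 57.255
3 2.799 9.595 80.400
final: 80.400 11.519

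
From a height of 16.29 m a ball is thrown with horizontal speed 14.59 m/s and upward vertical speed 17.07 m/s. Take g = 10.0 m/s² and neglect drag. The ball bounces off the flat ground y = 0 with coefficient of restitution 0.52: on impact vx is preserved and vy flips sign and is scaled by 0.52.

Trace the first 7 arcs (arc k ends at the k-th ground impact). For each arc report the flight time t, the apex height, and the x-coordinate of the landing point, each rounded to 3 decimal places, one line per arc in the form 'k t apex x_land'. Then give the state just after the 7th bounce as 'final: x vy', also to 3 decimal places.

Arc 1: start y=16.290, vy=17.070 → t=4.191, apex=30.859, x_land=61.151, impact vy=-24.843
  bounce: vy ← 0.52·24.843 = 12.918
Arc 2: start y=0.000, vy=12.918 → t=2.584, apex=8.344, x_land=98.847, impact vy=-12.918
  bounce: vy ← 0.52·12.918 = 6.718
Arc 3: start y=0.000, vy=6.718 → t=1.344, apex=2.256, x_land=118.449, impact vy=-6.718
  bounce: vy ← 0.52·6.718 = 3.493
Arc 4: start y=0.000, vy=3.493 → t=0.699, apex=0.610, x_land=128.642, impact vy=-3.493
  bounce: vy ← 0.52·3.493 = 1.816
Arc 5: start y=0.000, vy=1.816 → t=0.363, apex=0.165, x_land=133.943, impact vy=-1.816
  bounce: vy ← 0.52·1.816 = 0.945
Arc 6: start y=0.000, vy=0.945 → t=0.189, apex=0.045, x_land=136.699, impact vy=-0.945
  bounce: vy ← 0.52·0.945 = 0.491
Arc 7: start y=0.000, vy=0.491 → t=0.098, apex=0.012, x_land=138.132, impact vy=-0.491
  bounce: vy ← 0.52·0.491 = 0.255

1 4.191 30.859 61.151
2 2.584 8.344 98.847
3 1.344 2.256 118.449
4 0.699 0.610 128.642
5 0.363 0.165 133.943
6 0.189 0.045 136.699
7 0.098 0.012 138.132
final: 138.132 0.255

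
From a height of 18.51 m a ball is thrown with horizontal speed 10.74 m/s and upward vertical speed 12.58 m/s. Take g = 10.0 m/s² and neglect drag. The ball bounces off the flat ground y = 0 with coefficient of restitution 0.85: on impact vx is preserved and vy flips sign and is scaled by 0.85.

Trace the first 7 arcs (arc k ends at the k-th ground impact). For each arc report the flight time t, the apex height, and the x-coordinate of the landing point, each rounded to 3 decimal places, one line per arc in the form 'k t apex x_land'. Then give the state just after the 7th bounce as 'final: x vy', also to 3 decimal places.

Arc 1: start y=18.510, vy=12.580 → t=3.557, apex=26.423, x_land=38.200, impact vy=-22.988
  bounce: vy ← 0.85·22.988 = 19.540
Arc 2: start y=0.000, vy=19.540 → t=3.908, apex=19.090, x_land=80.172, impact vy=-19.540
  bounce: vy ← 0.85·19.540 = 16.609
Arc 3: start y=0.000, vy=16.609 → t=3.322, apex=13.793, x_land=115.848, impact vy=-16.609
  bounce: vy ← 0.85·16.609 = 14.118
Arc 4: start y=0.000, vy=14.118 → t=2.824, apex=9.965, x_land=146.173, impact vy=-14.118
  bounce: vy ← 0.85·14.118 = 12.000
Arc 5: start y=0.000, vy=12.000 → t=2.400, apex=7.200, x_land=171.949, impact vy=-12.000
  bounce: vy ← 0.85·12.000 = 10.200
Arc 6: start y=0.000, vy=10.200 → t=2.040, apex=5.202, x_land=193.858, impact vy=-10.200
  bounce: vy ← 0.85·10.200 = 8.670
Arc 7: start y=0.000, vy=8.670 → t=1.734, apex=3.758, x_land=212.481, impact vy=-8.670
  bounce: vy ← 0.85·8.670 = 7.369

1 3.557 26.423 38.200
2 3.908 19.090 80.172
3 3.322 13.793 115.848
4 2.824 9.965 146.173
5 2.400 7.200 171.949
6 2.040 5.202 193.858
7 1.734 3.758 212.481
final: 212.481 7.369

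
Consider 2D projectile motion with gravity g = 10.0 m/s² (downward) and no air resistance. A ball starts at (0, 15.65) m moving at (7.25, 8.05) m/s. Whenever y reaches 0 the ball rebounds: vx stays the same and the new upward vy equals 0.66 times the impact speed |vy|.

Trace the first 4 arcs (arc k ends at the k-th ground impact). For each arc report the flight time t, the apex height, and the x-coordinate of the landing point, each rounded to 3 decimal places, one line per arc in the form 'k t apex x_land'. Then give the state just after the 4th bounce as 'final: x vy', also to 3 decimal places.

Arc 1: start y=15.650, vy=8.050 → t=2.749, apex=18.890, x_land=19.928, impact vy=-19.437
  bounce: vy ← 0.66·19.437 = 12.829
Arc 2: start y=0.000, vy=12.829 → t=2.566, apex=8.229, x_land=38.530, impact vy=-12.829
  bounce: vy ← 0.66·12.829 = 8.467
Arc 3: start y=0.000, vy=8.467 → t=1.693, apex=3.584, x_land=50.806, impact vy=-8.467
  bounce: vy ← 0.66·8.467 = 5.588
Arc 4: start y=0.000, vy=5.588 → t=1.118, apex=1.561, x_land=58.909, impact vy=-5.588
  bounce: vy ← 0.66·5.588 = 3.688

1 2.749 18.890 19.928
2 2.566 8.229 38.530
3 1.693 3.584 50.806
4 1.118 1.561 58.909
final: 58.909 3.688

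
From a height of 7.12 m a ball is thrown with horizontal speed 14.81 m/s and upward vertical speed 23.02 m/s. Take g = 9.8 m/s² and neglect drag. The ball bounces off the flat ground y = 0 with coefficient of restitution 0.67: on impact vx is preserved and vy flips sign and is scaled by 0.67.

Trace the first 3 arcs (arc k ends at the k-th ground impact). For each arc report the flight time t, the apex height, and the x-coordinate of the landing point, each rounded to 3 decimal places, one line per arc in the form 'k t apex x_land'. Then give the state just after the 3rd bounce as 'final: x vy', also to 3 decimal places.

Arc 1: start y=7.120, vy=23.020 → t=4.989, apex=34.157, x_land=73.890, impact vy=-25.874
  bounce: vy ← 0.67·25.874 = 17.336
Arc 2: start y=0.000, vy=17.336 → t=3.538, apex=15.333, x_land=126.286, impact vy=-17.336
  bounce: vy ← 0.67·17.336 = 11.615
Arc 3: start y=0.000, vy=11.615 → t=2.370, apex=6.883, x_land=161.392, impact vy=-11.615
  bounce: vy ← 0.67·11.615 = 7.782

1 4.989 34.157 73.890
2 3.538 15.333 126.286
3 2.370 6.883 161.392
final: 161.392 7.782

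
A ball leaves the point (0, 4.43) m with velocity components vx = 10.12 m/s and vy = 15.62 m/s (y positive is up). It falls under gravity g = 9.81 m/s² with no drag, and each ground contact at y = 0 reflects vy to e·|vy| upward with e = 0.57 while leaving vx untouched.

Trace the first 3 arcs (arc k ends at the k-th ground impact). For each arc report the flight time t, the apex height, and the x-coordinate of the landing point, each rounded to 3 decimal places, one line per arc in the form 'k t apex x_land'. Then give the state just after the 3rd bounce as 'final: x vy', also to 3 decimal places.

Arc 1: start y=4.430, vy=15.620 → t=3.447, apex=16.865, x_land=34.879, impact vy=-18.191
  bounce: vy ← 0.57·18.191 = 10.369
Arc 2: start y=0.000, vy=10.369 → t=2.114, apex=5.480, x_land=56.272, impact vy=-10.369
  bounce: vy ← 0.57·10.369 = 5.910
Arc 3: start y=0.000, vy=5.910 → t=1.205, apex=1.780, x_land=68.466, impact vy=-5.910
  bounce: vy ← 0.57·5.910 = 3.369

1 3.447 16.865 34.879
2 2.114 5.480 56.272
3 1.205 1.780 68.466
final: 68.466 3.369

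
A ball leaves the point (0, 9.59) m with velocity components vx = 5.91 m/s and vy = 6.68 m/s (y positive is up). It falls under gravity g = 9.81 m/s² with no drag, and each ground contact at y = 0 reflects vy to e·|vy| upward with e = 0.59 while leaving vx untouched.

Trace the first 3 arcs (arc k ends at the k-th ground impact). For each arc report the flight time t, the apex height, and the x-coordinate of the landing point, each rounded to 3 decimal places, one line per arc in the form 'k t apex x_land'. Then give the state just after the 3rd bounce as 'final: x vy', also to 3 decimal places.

1 2.236 11.864 13.216
2 1.835 4.130 24.062
3 1.083 1.438 30.461
final: 30.461 3.133

Arc 1: start y=9.590, vy=6.680 → t=2.236, apex=11.864, x_land=13.216, impact vy=-15.257
  bounce: vy ← 0.59·15.257 = 9.002
Arc 2: start y=0.000, vy=9.002 → t=1.835, apex=4.130, x_land=24.062, impact vy=-9.002
  bounce: vy ← 0.59·9.002 = 5.311
Arc 3: start y=0.000, vy=5.311 → t=1.083, apex=1.438, x_land=30.461, impact vy=-5.311
  bounce: vy ← 0.59·5.311 = 3.133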